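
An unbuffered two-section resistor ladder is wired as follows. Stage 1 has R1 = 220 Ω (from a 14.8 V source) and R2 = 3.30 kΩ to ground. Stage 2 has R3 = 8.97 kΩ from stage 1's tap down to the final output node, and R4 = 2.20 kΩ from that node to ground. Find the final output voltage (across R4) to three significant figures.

V_out ≈ 2.68 V

Stage 2 presents R3+R4 = 11170 Ω as a load on stage 1's tap.
Stage 1's lower leg becomes R2‖(R3+R4) = 2547 Ω, so V_mid = 14.8 × 2547/2767 = 13.62 V.
Stage 2 is itself unloaded: V_out = V_mid × R4/(R3+R4) = 13.62 × 2200/11170 = 2.68 V.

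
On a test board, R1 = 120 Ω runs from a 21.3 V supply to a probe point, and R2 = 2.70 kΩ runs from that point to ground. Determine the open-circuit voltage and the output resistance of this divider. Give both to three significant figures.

V_th = 20.4 V, R_th = 115 Ω

V_th is the open-circuit tap voltage: 21.3 × 2700/(120 + 2700) = 20.4 V.
With the supply zeroed, R1 and R2 appear in parallel from the tap: R_th = R1‖R2 = (120 × 2700)/2820 = 115 Ω.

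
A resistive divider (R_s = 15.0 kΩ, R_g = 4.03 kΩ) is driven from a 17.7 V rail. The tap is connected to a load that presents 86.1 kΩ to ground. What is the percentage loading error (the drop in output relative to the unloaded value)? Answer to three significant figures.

The divider's output (Thévenin) resistance is R_s‖R_g = 3.177 kΩ.
Fractional drop under load = R_th/(R_th + R_L) = 3.177 / (3.177 + 86.1) = 0.03558.
So the output falls by 3.56 %.

3.56 %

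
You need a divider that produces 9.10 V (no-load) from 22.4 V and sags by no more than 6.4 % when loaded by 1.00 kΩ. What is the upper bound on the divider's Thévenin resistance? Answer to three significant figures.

R_th ≤ 68.4 Ω

Loading drop = R_th/(R_th + R_L) ≤ 0.0640, so R_th ≤ R_L · ε/(1−ε) = 1.00 kΩ × 0.0640/0.9360 = 68.4 Ω.
(Any R1, R2 with R2/(R1+R2) = 0.406 and R1‖R2 ≤ 68.4 Ω will meet the spec.)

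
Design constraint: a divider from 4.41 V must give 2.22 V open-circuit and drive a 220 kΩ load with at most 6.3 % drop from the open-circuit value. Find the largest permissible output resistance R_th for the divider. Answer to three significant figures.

Loading drop = R_th/(R_th + R_L) ≤ 0.0630, so R_th ≤ R_L · ε/(1−ε) = 220 kΩ × 0.0630/0.9370 = 14.8 kΩ.

R_th ≤ 14.8 kΩ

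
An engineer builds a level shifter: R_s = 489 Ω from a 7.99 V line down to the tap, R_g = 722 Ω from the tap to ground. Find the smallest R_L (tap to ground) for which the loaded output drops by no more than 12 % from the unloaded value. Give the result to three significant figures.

R_L(min) ≈ 2.14 kΩ

Output resistance R_th = R_s‖R_g = (489 × 722)/1211 = 291.5 Ω.
The fractional drop is R_th/(R_th + R_L); requiring this ≤ 0.120 gives R_L ≥ R_th(1/0.120 − 1) = 291.5 × 7.333 = 2.14 kΩ.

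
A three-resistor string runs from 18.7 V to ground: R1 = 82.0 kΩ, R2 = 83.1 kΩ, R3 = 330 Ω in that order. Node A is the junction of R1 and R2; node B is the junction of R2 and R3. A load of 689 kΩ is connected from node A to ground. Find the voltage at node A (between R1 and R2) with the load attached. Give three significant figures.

V ≈ 8.90 V

Below node A the series string R2+R3 = 83430 Ω sits in parallel with the 689000 Ω load: 74420 Ω.
V_A = 18.7 × 74420/(82000 + 74420) = 8.90 V.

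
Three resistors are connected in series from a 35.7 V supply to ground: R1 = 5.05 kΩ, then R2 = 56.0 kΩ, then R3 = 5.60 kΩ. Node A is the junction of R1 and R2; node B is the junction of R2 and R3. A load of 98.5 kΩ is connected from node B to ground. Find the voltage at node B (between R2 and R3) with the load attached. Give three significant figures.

At node B, R3 is in parallel with the load: R3‖R_L = 5.299 kΩ.
Below node A the resistance is R2 + (R3‖R_L) = 61.30 kΩ, so V_A = 35.7 × 61.30/66.35 = 32.98 V.
Then V_B = V_A × (R3‖R_L)/(R2 + R3‖R_L) = 32.98 × 5.299/61.30 = 2.85 V.

V ≈ 2.85 V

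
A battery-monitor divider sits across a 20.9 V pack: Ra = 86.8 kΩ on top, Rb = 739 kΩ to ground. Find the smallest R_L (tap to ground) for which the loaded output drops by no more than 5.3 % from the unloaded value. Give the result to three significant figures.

Output resistance R_th = Ra‖Rb = (86.8 × 739)/825.8 = 77.68 kΩ.
The fractional drop is R_th/(R_th + R_L); requiring this ≤ 0.0530 gives R_L ≥ R_th(1/0.0530 − 1) = 77.68 × 17.87 = 1.39 MΩ.

R_L(min) ≈ 1.39 MΩ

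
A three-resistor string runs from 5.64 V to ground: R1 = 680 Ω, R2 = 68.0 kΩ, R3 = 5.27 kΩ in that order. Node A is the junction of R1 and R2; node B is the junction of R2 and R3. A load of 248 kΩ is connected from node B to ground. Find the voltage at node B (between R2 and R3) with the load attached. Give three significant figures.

At node B, R3 is in parallel with the load: R3‖R_L = 5160 Ω.
Below node A the resistance is R2 + (R3‖R_L) = 73160 Ω, so V_A = 5.64 × 73160/73840 = 5.588 V.
Then V_B = V_A × (R3‖R_L)/(R2 + R3‖R_L) = 5.588 × 5160/73160 = 0.394 V.

V ≈ 0.394 V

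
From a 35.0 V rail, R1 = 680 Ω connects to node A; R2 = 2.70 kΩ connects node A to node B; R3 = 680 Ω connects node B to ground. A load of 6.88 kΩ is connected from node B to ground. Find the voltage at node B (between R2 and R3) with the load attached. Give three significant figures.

V ≈ 5.42 V

At node B, R3 is in parallel with the load: R3‖R_L = 618.8 Ω.
Below node A the resistance is R2 + (R3‖R_L) = 3319 Ω, so V_A = 35.0 × 3319/3999 = 29.05 V.
Then V_B = V_A × (R3‖R_L)/(R2 + R3‖R_L) = 29.05 × 618.8/3319 = 5.42 V.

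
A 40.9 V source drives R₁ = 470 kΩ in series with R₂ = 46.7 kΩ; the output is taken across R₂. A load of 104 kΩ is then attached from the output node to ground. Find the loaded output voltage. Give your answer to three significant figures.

The load sits in parallel with R₂: R₂‖R_L = (46.7 × 104) / (46.7 + 104) = 32.23 kΩ.
V_out = 40.9 × 32.23 / (470 + 32.23) = 40.9 × 32.23/502.2 = 2.62 V.
(Unloaded it would have been 3.70 V.)

V_out ≈ 2.62 V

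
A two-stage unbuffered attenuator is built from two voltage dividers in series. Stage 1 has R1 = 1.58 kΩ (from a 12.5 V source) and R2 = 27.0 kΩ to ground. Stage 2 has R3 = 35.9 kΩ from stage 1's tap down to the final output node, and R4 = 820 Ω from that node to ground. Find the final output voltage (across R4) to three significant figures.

Stage 2 presents R3+R4 = 36720 Ω as a load on stage 1's tap.
Stage 1's lower leg becomes R2‖(R3+R4) = 15560 Ω, so V_mid = 12.5 × 15560/17140 = 11.35 V.
Stage 2 is itself unloaded: V_out = V_mid × R4/(R3+R4) = 11.35 × 820/36720 = 0.253 V.

V_out ≈ 0.253 V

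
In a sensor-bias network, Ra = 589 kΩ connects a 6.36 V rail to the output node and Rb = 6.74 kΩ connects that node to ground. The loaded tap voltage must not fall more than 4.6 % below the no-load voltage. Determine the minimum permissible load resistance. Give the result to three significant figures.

Output resistance R_th = Ra‖Rb = (589 × 6.74)/595.7 = 6.664 kΩ.
The fractional drop is R_th/(R_th + R_L); requiring this ≤ 0.0460 gives R_L ≥ R_th(1/0.0460 − 1) = 6.664 × 20.74 = 138 kΩ.

R_L(min) ≈ 138 kΩ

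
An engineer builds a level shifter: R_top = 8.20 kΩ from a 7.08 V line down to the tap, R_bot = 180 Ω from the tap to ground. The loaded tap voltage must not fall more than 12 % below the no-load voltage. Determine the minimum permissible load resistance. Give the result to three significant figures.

Output resistance R_th = R_top‖R_bot = (8200 × 180)/8380 = 176.1 Ω.
The fractional drop is R_th/(R_th + R_L); requiring this ≤ 0.120 gives R_L ≥ R_th(1/0.120 − 1) = 176.1 × 7.333 = 1.29 kΩ.

R_L(min) ≈ 1.29 kΩ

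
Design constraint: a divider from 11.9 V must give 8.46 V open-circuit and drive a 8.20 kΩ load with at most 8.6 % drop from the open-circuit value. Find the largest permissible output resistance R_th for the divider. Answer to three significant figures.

Loading drop = R_th/(R_th + R_L) ≤ 0.0860, so R_th ≤ R_L · ε/(1−ε) = 8.20 kΩ × 0.0860/0.9140 = 772 Ω.
(Any R1, R2 with R2/(R1+R2) = 0.711 and R1‖R2 ≤ 772 Ω will meet the spec.)

R_th ≤ 772 Ω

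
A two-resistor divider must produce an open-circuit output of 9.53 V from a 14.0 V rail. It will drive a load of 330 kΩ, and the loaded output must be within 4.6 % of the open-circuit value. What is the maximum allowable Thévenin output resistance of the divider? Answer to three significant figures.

R_th ≤ 15.9 kΩ

Loading drop = R_th/(R_th + R_L) ≤ 0.0460, so R_th ≤ R_L · ε/(1−ε) = 330 kΩ × 0.0460/0.9540 = 15.9 kΩ.
(Any R1, R2 with R2/(R1+R2) = 0.681 and R1‖R2 ≤ 15.9 kΩ will meet the spec.)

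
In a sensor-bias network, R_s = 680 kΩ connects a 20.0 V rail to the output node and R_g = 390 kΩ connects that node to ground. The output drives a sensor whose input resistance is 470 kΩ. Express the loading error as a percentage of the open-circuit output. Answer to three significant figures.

34.5 %

Unloaded V = 20.0 × 390/1070 = 7.290 V.
Loaded: R_g‖R_L = 213.1 kΩ, giving V = 20.0 × 213.1/893.1 = 4.773 V.
Drop = (7.290 − 4.773) / 7.290 = 34.5 %.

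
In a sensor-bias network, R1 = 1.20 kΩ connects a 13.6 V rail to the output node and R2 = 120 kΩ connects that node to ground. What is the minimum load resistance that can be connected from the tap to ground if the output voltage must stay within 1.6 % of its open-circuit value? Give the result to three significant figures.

Output resistance R_th = R1‖R2 = (1.20 × 120)/121.2 = 1.188 kΩ.
The fractional drop is R_th/(R_th + R_L); requiring this ≤ 0.0160 gives R_L ≥ R_th(1/0.0160 − 1) = 1.188 × 61.50 = 73.1 kΩ.

R_L(min) ≈ 73.1 kΩ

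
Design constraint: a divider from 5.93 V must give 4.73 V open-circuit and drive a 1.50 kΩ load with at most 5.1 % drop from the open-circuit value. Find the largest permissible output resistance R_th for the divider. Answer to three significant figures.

R_th ≤ 80.6 Ω

Loading drop = R_th/(R_th + R_L) ≤ 0.0510, so R_th ≤ R_L · ε/(1−ε) = 1.50 kΩ × 0.0510/0.9490 = 80.6 Ω.
(Any R1, R2 with R2/(R1+R2) = 0.798 and R1‖R2 ≤ 80.6 Ω will meet the spec.)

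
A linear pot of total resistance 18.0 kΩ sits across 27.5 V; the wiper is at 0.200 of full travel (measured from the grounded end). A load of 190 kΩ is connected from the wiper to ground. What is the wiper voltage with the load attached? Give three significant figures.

The wiper splits the pot into (1−α)R = 14.40 kΩ above and αR = 3.600 kΩ below.
Lower section ‖ load = 3.533 kΩ.
V_wiper = 27.5 × 3.533/(14.40 + 3.533) = 5.42 V.

V ≈ 5.42 V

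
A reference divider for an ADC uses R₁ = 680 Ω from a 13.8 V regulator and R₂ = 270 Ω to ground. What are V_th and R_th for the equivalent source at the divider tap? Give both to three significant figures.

V_th is the open-circuit tap voltage: 13.8 × 270/(680 + 270) = 3.92 V.
With the supply zeroed, R₁ and R₂ appear in parallel from the tap: R_th = R₁‖R₂ = (680 × 270)/950.0 = 193 Ω.

V_th = 3.92 V, R_th = 193 Ω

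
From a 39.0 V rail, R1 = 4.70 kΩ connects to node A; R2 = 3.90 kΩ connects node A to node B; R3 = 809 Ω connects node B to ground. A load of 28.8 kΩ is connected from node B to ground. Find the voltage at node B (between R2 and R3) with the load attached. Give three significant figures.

V ≈ 3.27 V

At node B, R3 is in parallel with the load: R3‖R_L = 786.9 Ω.
Below node A the resistance is R2 + (R3‖R_L) = 4687 Ω, so V_A = 39.0 × 4687/9387 = 19.47 V.
Then V_B = V_A × (R3‖R_L)/(R2 + R3‖R_L) = 19.47 × 786.9/4687 = 3.27 V.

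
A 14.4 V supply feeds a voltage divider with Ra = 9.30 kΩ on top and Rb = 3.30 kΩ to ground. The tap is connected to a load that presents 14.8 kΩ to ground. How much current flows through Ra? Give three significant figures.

Rb‖R_L = 2.698 kΩ, so the source sees Ra + Rb‖R_L = 12.00 kΩ.
I = 14.4 V / 12.00 kΩ = 1.20 mA.

I ≈ 1.20 mA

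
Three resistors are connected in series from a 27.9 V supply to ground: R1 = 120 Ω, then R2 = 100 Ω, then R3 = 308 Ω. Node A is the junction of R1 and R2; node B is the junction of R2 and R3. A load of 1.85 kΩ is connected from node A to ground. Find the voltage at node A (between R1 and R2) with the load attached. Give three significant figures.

V ≈ 20.5 V

Below node A the series string R2+R3 = 408.0 Ω sits in parallel with the 1850 Ω load: 334.3 Ω.
V_A = 27.9 × 334.3/(120 + 334.3) = 20.5 V.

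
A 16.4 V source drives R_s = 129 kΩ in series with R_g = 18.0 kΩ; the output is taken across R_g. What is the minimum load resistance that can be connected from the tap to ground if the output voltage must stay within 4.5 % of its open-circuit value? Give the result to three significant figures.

R_L(min) ≈ 335 kΩ

Output resistance R_th = R_s‖R_g = (129 × 18.0)/147.0 = 15.80 kΩ.
The fractional drop is R_th/(R_th + R_L); requiring this ≤ 0.0450 gives R_L ≥ R_th(1/0.0450 − 1) = 15.80 × 21.22 = 335 kΩ.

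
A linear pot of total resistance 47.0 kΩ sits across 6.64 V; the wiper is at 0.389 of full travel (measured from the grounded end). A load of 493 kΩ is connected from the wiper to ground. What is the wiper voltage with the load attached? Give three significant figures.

The wiper splits the pot into (1−α)R = 28.72 kΩ above and αR = 18.28 kΩ below.
Lower section ‖ load = 17.63 kΩ.
V_wiper = 6.64 × 17.63/(28.72 + 17.63) = 2.53 V.

V ≈ 2.53 V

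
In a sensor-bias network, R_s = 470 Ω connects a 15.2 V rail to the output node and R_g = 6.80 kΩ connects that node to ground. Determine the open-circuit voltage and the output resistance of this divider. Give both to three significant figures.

V_th is the open-circuit tap voltage: 15.2 × 6800/(470 + 6800) = 14.2 V.
With the supply zeroed, R_s and R_g appear in parallel from the tap: R_th = R_s‖R_g = (470 × 6800)/7270 = 440 Ω.

V_th = 14.2 V, R_th = 440 Ω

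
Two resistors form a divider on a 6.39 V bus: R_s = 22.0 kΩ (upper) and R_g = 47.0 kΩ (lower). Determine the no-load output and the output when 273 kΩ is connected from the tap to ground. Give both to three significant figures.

Unloaded: 4.35 V; loaded: 4.13 V

Open-circuit: V = 6.39 × 47.0/(22.0 + 47.0) = 4.35 V.
With the load, R_g becomes R_g‖R_L = 40.10 kΩ, so V = 6.39 × 40.10/62.10 = 4.13 V.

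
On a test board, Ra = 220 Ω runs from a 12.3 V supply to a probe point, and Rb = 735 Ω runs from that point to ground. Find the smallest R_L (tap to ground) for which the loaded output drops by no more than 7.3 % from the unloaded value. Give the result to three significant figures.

Output resistance R_th = Ra‖Rb = (220 × 735)/955.0 = 169.3 Ω.
The fractional drop is R_th/(R_th + R_L); requiring this ≤ 0.0730 gives R_L ≥ R_th(1/0.0730 − 1) = 169.3 × 12.70 = 2.15 kΩ.

R_L(min) ≈ 2.15 kΩ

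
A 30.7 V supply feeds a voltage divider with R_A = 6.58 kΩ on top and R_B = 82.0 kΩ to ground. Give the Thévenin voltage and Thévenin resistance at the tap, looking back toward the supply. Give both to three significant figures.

V_th is the open-circuit tap voltage: 30.7 × 82.0/(6.58 + 82.0) = 28.4 V.
With the supply zeroed, R_A and R_B appear in parallel from the tap: R_th = R_A‖R_B = (6.58 × 82.0)/88.58 = 6.09 kΩ.

V_th = 28.4 V, R_th = 6.09 kΩ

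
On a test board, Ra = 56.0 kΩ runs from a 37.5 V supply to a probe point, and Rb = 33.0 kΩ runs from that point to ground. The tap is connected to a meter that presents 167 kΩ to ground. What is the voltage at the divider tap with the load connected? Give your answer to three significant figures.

V_out ≈ 12.4 V

The load sits in parallel with Rb: Rb‖R_L = (33.0 × 167) / (33.0 + 167) = 27.55 kΩ.
V_out = 37.5 × 27.55 / (56.0 + 27.55) = 37.5 × 27.55/83.56 = 12.4 V.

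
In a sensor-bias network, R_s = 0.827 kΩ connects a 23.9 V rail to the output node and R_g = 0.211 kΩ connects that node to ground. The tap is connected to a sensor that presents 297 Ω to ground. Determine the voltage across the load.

The load sits in parallel with R_g: R_g‖R_L = (211 × 297) / (211 + 297) = 123.4 Ω.
V_out = 23.9 × 123.4 / (827 + 123.4) = 23.9 × 123.4/950.4 = 3.10 V.

V_out ≈ 3.10 V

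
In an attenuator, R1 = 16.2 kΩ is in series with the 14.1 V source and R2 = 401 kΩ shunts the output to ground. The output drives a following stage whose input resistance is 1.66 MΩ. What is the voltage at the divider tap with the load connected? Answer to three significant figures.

The load sits in parallel with R2: R2‖R_L = (401 × 1660) / (401 + 1660) = 323.0 kΩ.
V_out = 14.1 × 323.0 / (16.2 + 323.0) = 14.1 × 323.0/339.2 = 13.4 V.

V_out ≈ 13.4 V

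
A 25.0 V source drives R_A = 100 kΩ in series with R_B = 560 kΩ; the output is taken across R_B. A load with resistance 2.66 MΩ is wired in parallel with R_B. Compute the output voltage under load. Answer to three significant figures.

The load sits in parallel with R_B: R_B‖R_L = (560 × 2660) / (560 + 2660) = 462.6 kΩ.
V_out = 25.0 × 462.6 / (100 + 462.6) = 25.0 × 462.6/562.6 = 20.6 V.

V_out ≈ 20.6 V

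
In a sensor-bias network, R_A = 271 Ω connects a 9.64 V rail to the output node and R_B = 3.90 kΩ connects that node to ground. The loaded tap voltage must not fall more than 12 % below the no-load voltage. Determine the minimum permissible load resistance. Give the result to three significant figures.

Output resistance R_th = R_A‖R_B = (271 × 3900)/4171 = 253.4 Ω.
The fractional drop is R_th/(R_th + R_L); requiring this ≤ 0.120 gives R_L ≥ R_th(1/0.120 − 1) = 253.4 × 7.333 = 1.86 kΩ.

R_L(min) ≈ 1.86 kΩ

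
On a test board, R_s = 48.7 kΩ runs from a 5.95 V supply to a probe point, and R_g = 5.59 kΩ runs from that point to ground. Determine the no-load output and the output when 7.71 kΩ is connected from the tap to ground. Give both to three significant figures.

Unloaded: 0.613 V; loaded: 0.371 V

Open-circuit: V = 5.95 × 5.59/(48.7 + 5.59) = 0.613 V.
With the load, R_g becomes R_g‖R_L = 3.241 kΩ, so V = 5.95 × 3.241/51.94 = 0.371 V.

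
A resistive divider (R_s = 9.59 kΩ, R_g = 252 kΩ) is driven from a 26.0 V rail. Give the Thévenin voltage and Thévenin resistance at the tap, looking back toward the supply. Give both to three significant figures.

V_th = 25.0 V, R_th = 9.24 kΩ

V_th is the open-circuit tap voltage: 26.0 × 252/(9.59 + 252) = 25.0 V.
With the supply zeroed, R_s and R_g appear in parallel from the tap: R_th = R_s‖R_g = (9.59 × 252)/261.6 = 9.24 kΩ.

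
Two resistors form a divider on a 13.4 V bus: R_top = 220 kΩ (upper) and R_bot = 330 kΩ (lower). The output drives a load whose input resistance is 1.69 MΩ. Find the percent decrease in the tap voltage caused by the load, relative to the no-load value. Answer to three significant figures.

7.24 %

The divider's output (Thévenin) resistance is R_top‖R_bot = 132.0 kΩ.
Fractional drop under load = R_th/(R_th + R_L) = 132.0 / (132.0 + 1690) = 0.07245.
So the output falls by 7.24 %.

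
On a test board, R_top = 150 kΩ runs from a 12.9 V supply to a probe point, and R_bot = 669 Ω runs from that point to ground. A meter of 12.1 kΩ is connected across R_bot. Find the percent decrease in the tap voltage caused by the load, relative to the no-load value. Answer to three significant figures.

5.22 %

The divider's output (Thévenin) resistance is R_top‖R_bot = 666.0 Ω.
Fractional drop under load = R_th/(R_th + R_L) = 666.0 / (666.0 + 12100) = 0.05217.
So the output falls by 5.22 %.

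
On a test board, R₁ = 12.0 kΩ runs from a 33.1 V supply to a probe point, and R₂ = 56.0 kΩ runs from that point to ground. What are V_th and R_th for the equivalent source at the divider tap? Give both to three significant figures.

V_th is the open-circuit tap voltage: 33.1 × 56.0/(12.0 + 56.0) = 27.3 V.
With the supply zeroed, R₁ and R₂ appear in parallel from the tap: R_th = R₁‖R₂ = (12.0 × 56.0)/68.00 = 9.88 kΩ.

V_th = 27.3 V, R_th = 9.88 kΩ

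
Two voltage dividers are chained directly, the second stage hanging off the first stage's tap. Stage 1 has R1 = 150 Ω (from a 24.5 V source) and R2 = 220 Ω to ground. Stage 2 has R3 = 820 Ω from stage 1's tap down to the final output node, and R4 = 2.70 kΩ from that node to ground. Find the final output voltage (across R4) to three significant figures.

V_out ≈ 10.9 V

Stage 2 presents R3+R4 = 3520 Ω as a load on stage 1's tap.
Stage 1's lower leg becomes R2‖(R3+R4) = 207.1 Ω, so V_mid = 24.5 × 207.1/357.1 = 14.21 V.
Stage 2 is itself unloaded: V_out = V_mid × R4/(R3+R4) = 14.21 × 2700/3520 = 10.9 V.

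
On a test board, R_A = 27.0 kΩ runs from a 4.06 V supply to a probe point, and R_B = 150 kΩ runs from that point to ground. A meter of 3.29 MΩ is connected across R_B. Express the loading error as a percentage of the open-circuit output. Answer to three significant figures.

0.691 %

The divider's output (Thévenin) resistance is R_A‖R_B = 22.88 kΩ.
Fractional drop under load = R_th/(R_th + R_L) = 22.88 / (22.88 + 3290) = 0.006907.
So the output falls by 0.691 %.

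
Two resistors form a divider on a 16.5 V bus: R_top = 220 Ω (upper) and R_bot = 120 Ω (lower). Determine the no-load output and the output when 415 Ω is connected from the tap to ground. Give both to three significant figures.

Open-circuit: V = 16.5 × 120/(220 + 120) = 5.82 V.
With the load, R_bot becomes R_bot‖R_L = 93.08 Ω, so V = 16.5 × 93.08/313.1 = 4.91 V.

Unloaded: 5.82 V; loaded: 4.91 V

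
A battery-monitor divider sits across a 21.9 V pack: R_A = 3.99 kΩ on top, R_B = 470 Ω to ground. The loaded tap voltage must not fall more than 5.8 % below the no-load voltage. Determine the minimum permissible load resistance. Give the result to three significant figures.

R_L(min) ≈ 6.83 kΩ

Output resistance R_th = R_A‖R_B = (3990 × 470)/4460 = 420.5 Ω.
The fractional drop is R_th/(R_th + R_L); requiring this ≤ 0.0580 gives R_L ≥ R_th(1/0.0580 − 1) = 420.5 × 16.24 = 6.83 kΩ.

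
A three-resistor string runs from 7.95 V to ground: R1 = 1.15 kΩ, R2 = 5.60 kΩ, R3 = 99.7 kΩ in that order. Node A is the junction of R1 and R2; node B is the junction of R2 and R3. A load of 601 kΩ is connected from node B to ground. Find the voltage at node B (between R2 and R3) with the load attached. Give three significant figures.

At node B, R3 is in parallel with the load: R3‖R_L = 85.51 kΩ.
Below node A the resistance is R2 + (R3‖R_L) = 91.11 kΩ, so V_A = 7.95 × 91.11/92.26 = 7.851 V.
Then V_B = V_A × (R3‖R_L)/(R2 + R3‖R_L) = 7.851 × 85.51/91.11 = 7.37 V.

V ≈ 7.37 V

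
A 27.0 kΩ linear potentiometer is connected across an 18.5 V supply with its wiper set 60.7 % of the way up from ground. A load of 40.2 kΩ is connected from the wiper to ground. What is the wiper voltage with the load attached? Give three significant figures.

The wiper splits the pot into (1−α)R = 10.61 kΩ above and αR = 16.39 kΩ below.
Lower section ‖ load = 11.64 kΩ.
V_wiper = 18.5 × 11.64/(10.61 + 11.64) = 9.68 V.

V ≈ 9.68 V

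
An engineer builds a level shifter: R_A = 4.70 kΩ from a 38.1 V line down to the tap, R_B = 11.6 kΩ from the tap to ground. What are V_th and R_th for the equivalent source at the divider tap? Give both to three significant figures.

V_th = 27.1 V, R_th = 3.34 kΩ

V_th is the open-circuit tap voltage: 38.1 × 11.6/(4.70 + 11.6) = 27.1 V.
With the supply zeroed, R_A and R_B appear in parallel from the tap: R_th = R_A‖R_B = (4.70 × 11.6)/16.30 = 3.34 kΩ.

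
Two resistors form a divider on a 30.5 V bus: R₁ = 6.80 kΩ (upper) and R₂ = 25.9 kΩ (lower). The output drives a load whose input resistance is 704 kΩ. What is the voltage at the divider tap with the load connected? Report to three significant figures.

V_out ≈ 24.0 V

The load sits in parallel with R₂: R₂‖R_L = (25.9 × 704) / (25.9 + 704) = 24.98 kΩ.
V_out = 30.5 × 24.98 / (6.80 + 24.98) = 30.5 × 24.98/31.78 = 24.0 V.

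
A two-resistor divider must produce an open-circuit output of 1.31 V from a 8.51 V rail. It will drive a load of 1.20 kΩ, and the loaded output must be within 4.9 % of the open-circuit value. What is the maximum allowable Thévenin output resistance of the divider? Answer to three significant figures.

R_th ≤ 61.8 Ω

Loading drop = R_th/(R_th + R_L) ≤ 0.0490, so R_th ≤ R_L · ε/(1−ε) = 1.20 kΩ × 0.0490/0.9510 = 61.8 Ω.
(Any R1, R2 with R2/(R1+R2) = 0.154 and R1‖R2 ≤ 61.8 Ω will meet the spec.)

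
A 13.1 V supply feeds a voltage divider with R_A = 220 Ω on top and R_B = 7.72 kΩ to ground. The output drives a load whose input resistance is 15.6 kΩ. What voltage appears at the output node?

The load sits in parallel with R_B: R_B‖R_L = (7720 × 15600) / (7720 + 15600) = 5164 Ω.
V_out = 13.1 × 5164 / (220 + 5164) = 13.1 × 5164/5384 = 12.6 V.

V_out ≈ 12.6 V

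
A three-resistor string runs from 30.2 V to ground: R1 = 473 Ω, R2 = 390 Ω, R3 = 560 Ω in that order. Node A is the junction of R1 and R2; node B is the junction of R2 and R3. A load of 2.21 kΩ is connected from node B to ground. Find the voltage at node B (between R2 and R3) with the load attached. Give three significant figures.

V ≈ 10.3 V

At node B, R3 is in parallel with the load: R3‖R_L = 446.8 Ω.
Below node A the resistance is R2 + (R3‖R_L) = 836.8 Ω, so V_A = 30.2 × 836.8/1310 = 19.29 V.
Then V_B = V_A × (R3‖R_L)/(R2 + R3‖R_L) = 19.29 × 446.8/836.8 = 10.3 V.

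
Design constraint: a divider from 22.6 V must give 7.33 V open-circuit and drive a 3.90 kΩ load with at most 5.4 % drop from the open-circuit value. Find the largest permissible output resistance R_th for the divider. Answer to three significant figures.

R_th ≤ 223 Ω

Loading drop = R_th/(R_th + R_L) ≤ 0.0540, so R_th ≤ R_L · ε/(1−ε) = 3.90 kΩ × 0.0540/0.9460 = 223 Ω.
(Any R1, R2 with R2/(R1+R2) = 0.324 and R1‖R2 ≤ 223 Ω will meet the spec.)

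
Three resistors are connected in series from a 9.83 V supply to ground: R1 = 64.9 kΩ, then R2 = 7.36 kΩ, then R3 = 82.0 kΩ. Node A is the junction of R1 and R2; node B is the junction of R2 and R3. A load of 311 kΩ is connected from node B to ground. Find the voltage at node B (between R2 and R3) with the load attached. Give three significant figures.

V ≈ 4.65 V

At node B, R3 is in parallel with the load: R3‖R_L = 64.89 kΩ.
Below node A the resistance is R2 + (R3‖R_L) = 72.25 kΩ, so V_A = 9.83 × 72.25/137.2 = 5.178 V.
Then V_B = V_A × (R3‖R_L)/(R2 + R3‖R_L) = 5.178 × 64.89/72.25 = 4.65 V.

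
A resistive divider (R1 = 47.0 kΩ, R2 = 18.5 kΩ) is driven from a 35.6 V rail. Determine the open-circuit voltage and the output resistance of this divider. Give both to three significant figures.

V_th = 10.1 V, R_th = 13.3 kΩ

V_th is the open-circuit tap voltage: 35.6 × 18.5/(47.0 + 18.5) = 10.1 V.
With the supply zeroed, R1 and R2 appear in parallel from the tap: R_th = R1‖R2 = (47.0 × 18.5)/65.50 = 13.3 kΩ.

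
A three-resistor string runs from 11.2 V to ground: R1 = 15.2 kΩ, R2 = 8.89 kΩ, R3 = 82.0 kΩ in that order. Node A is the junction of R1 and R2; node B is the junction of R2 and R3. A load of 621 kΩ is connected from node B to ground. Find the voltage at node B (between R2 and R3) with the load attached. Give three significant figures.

At node B, R3 is in parallel with the load: R3‖R_L = 72.44 kΩ.
Below node A the resistance is R2 + (R3‖R_L) = 81.33 kΩ, so V_A = 11.2 × 81.33/96.53 = 9.436 V.
Then V_B = V_A × (R3‖R_L)/(R2 + R3‖R_L) = 9.436 × 72.44/81.33 = 8.40 V.

V ≈ 8.40 V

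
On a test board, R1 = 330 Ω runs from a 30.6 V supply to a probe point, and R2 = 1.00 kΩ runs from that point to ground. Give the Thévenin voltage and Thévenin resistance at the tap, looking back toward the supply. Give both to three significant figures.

V_th is the open-circuit tap voltage: 30.6 × 1000/(330 + 1000) = 23.0 V.
With the supply zeroed, R1 and R2 appear in parallel from the tap: R_th = R1‖R2 = (330 × 1000)/1330 = 248 Ω.

V_th = 23.0 V, R_th = 248 Ω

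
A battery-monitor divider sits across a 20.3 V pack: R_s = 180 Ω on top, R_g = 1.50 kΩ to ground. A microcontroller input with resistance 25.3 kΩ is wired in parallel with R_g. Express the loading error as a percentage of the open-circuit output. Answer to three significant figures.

0.631 %

The divider's output (Thévenin) resistance is R_s‖R_g = 160.7 Ω.
Fractional drop under load = R_th/(R_th + R_L) = 160.7 / (160.7 + 25300) = 0.006312.
So the output falls by 0.631 %.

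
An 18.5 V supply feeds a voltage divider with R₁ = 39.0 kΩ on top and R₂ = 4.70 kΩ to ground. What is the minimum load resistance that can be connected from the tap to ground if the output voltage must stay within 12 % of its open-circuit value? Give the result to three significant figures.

Output resistance R_th = R₁‖R₂ = (39.0 × 4.70)/43.70 = 4.195 kΩ.
The fractional drop is R_th/(R_th + R_L); requiring this ≤ 0.120 gives R_L ≥ R_th(1/0.120 − 1) = 4.195 × 7.333 = 30.8 kΩ.

R_L(min) ≈ 30.8 kΩ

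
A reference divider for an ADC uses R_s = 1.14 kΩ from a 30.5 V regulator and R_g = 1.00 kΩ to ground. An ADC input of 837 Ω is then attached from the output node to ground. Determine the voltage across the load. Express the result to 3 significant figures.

V_out ≈ 8.71 V

The load sits in parallel with R_g: R_g‖R_L = (1000 × 837) / (1000 + 837) = 455.6 Ω.
V_out = 30.5 × 455.6 / (1140 + 455.6) = 30.5 × 455.6/1596 = 8.71 V.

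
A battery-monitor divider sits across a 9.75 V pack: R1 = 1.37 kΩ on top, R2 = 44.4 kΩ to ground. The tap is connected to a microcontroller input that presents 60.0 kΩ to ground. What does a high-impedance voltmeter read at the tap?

V_out ≈ 9.25 V

The load sits in parallel with R2: R2‖R_L = (44.4 × 60.0) / (44.4 + 60.0) = 25.52 kΩ.
V_out = 9.75 × 25.52 / (1.37 + 25.52) = 9.75 × 25.52/26.89 = 9.25 V.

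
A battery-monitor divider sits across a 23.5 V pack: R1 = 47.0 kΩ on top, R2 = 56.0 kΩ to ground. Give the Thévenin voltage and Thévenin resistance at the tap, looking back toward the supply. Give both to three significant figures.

V_th = 12.8 V, R_th = 25.6 kΩ

V_th is the open-circuit tap voltage: 23.5 × 56.0/(47.0 + 56.0) = 12.8 V.
With the supply zeroed, R1 and R2 appear in parallel from the tap: R_th = R1‖R2 = (47.0 × 56.0)/103.0 = 25.6 kΩ.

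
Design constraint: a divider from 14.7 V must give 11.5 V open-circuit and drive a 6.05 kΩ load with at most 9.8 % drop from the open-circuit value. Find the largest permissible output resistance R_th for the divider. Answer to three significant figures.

Loading drop = R_th/(R_th + R_L) ≤ 0.0980, so R_th ≤ R_L · ε/(1−ε) = 6.05 kΩ × 0.0980/0.9020 = 657 Ω.

R_th ≤ 657 Ω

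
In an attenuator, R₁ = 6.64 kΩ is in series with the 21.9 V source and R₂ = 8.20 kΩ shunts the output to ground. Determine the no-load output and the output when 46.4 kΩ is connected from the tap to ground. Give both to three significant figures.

Unloaded: 12.1 V; loaded: 11.2 V

Open-circuit: V = 21.9 × 8.20/(6.64 + 8.20) = 12.1 V.
With the load, R₂ becomes R₂‖R_L = 6.968 kΩ, so V = 21.9 × 6.968/13.61 = 11.2 V.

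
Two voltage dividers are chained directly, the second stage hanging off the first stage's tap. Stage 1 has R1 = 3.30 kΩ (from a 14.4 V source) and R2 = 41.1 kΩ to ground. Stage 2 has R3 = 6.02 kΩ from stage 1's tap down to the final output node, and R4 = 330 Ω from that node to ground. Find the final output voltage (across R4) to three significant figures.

V_out ≈ 0.468 V

Stage 2 presents R3+R4 = 6350 Ω as a load on stage 1's tap.
Stage 1's lower leg becomes R2‖(R3+R4) = 5500 Ω, so V_mid = 14.4 × 5500/8800 = 9.000 V.
Stage 2 is itself unloaded: V_out = V_mid × R4/(R3+R4) = 9.000 × 330/6350 = 0.468 V.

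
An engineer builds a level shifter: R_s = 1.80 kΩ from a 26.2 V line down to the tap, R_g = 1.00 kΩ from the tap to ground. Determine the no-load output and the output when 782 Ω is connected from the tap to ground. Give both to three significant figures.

Unloaded: 9.36 V; loaded: 5.14 V

Open-circuit: V = 26.2 × 1000/(1800 + 1000) = 9.36 V.
With the load, R_g becomes R_g‖R_L = 438.8 Ω, so V = 26.2 × 438.8/2239 = 5.14 V.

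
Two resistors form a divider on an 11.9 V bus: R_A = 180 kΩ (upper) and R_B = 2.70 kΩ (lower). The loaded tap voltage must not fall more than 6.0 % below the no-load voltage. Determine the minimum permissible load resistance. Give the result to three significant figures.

R_L(min) ≈ 41.7 kΩ

Output resistance R_th = R_A‖R_B = (180 × 2.70)/182.7 = 2.660 kΩ.
The fractional drop is R_th/(R_th + R_L); requiring this ≤ 0.0600 gives R_L ≥ R_th(1/0.0600 − 1) = 2.660 × 15.67 = 41.7 kΩ.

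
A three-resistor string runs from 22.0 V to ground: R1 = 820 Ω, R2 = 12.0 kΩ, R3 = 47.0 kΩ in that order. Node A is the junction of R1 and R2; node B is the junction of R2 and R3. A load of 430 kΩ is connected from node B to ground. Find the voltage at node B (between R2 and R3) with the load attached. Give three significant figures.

V ≈ 16.9 V

At node B, R3 is in parallel with the load: R3‖R_L = 42370 Ω.
Below node A the resistance is R2 + (R3‖R_L) = 54370 Ω, so V_A = 22.0 × 54370/55190 = 21.67 V.
Then V_B = V_A × (R3‖R_L)/(R2 + R3‖R_L) = 21.67 × 42370/54370 = 16.9 V.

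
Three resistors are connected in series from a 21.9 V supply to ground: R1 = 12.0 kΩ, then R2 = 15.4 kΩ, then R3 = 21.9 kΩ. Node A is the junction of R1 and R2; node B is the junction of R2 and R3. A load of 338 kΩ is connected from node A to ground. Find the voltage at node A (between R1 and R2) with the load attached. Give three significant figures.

V ≈ 16.1 V

Below node A the series string R2+R3 = 37.30 kΩ sits in parallel with the 338 kΩ load: 33.59 kΩ.
V_A = 21.9 × 33.59/(12.0 + 33.59) = 16.1 V.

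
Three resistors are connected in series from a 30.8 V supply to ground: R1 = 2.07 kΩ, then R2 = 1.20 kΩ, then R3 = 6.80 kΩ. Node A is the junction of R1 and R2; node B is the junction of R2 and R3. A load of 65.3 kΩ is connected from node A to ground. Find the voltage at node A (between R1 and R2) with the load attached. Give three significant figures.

V ≈ 23.9 V

Below node A the series string R2+R3 = 8.000 kΩ sits in parallel with the 65.3 kΩ load: 7.127 kΩ.
V_A = 30.8 × 7.127/(2.07 + 7.127) = 23.9 V.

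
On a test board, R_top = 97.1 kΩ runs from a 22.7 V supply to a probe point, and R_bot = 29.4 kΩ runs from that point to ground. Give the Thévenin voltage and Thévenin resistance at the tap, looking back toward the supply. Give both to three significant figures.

V_th is the open-circuit tap voltage: 22.7 × 29.4/(97.1 + 29.4) = 5.28 V.
With the supply zeroed, R_top and R_bot appear in parallel from the tap: R_th = R_top‖R_bot = (97.1 × 29.4)/126.5 = 22.6 kΩ.

V_th = 5.28 V, R_th = 22.6 kΩ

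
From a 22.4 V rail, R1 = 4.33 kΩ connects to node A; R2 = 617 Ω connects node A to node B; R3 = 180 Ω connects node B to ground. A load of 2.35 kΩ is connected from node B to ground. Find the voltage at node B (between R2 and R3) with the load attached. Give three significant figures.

V ≈ 0.732 V

At node B, R3 is in parallel with the load: R3‖R_L = 167.2 Ω.
Below node A the resistance is R2 + (R3‖R_L) = 784.2 Ω, so V_A = 22.4 × 784.2/5114 = 3.435 V.
Then V_B = V_A × (R3‖R_L)/(R2 + R3‖R_L) = 3.435 × 167.2/784.2 = 0.732 V.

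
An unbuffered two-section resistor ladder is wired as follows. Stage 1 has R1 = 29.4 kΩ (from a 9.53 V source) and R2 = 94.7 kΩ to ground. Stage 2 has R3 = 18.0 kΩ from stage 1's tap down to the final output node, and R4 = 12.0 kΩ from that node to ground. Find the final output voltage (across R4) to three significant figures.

V_out ≈ 1.66 V

Stage 2 presents R3+R4 = 30.00 kΩ as a load on stage 1's tap.
Stage 1's lower leg becomes R2‖(R3+R4) = 22.78 kΩ, so V_mid = 9.53 × 22.78/52.18 = 4.161 V.
Stage 2 is itself unloaded: V_out = V_mid × R4/(R3+R4) = 4.161 × 12.0/30.00 = 1.66 V.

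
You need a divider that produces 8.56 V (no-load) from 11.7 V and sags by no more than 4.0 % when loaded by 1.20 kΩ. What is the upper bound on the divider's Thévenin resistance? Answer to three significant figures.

Loading drop = R_th/(R_th + R_L) ≤ 0.0400, so R_th ≤ R_L · ε/(1−ε) = 1.20 kΩ × 0.0400/0.9600 = 50.0 Ω.
(Any R1, R2 with R2/(R1+R2) = 0.732 and R1‖R2 ≤ 50.0 Ω will meet the spec.)

R_th ≤ 50.0 Ω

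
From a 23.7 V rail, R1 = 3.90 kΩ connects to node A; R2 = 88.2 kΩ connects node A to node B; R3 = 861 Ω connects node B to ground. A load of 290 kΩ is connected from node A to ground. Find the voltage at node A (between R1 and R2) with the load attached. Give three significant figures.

Below node A the series string R2+R3 = 89060 Ω sits in parallel with the 290000 Ω load: 68140 Ω.
V_A = 23.7 × 68140/(3900 + 68140) = 22.4 V.

V ≈ 22.4 V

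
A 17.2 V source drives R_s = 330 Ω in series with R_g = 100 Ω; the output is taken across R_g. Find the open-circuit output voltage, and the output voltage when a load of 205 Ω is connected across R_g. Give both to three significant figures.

Open-circuit: V = 17.2 × 100/(330 + 100) = 4.00 V.
With the load, R_g becomes R_g‖R_L = 67.21 Ω, so V = 17.2 × 67.21/397.2 = 2.91 V.

Unloaded: 4.00 V; loaded: 2.91 V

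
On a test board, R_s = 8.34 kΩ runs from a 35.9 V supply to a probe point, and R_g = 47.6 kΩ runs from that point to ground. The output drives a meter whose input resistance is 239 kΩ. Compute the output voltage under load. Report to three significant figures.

The load sits in parallel with R_g: R_g‖R_L = (47.6 × 239) / (47.6 + 239) = 39.69 kΩ.
V_out = 35.9 × 39.69 / (8.34 + 39.69) = 35.9 × 39.69/48.03 = 29.7 V.

V_out ≈ 29.7 V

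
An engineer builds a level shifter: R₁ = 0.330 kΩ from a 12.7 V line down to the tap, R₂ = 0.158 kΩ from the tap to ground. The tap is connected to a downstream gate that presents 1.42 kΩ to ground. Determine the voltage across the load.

The load sits in parallel with R₂: R₂‖R_L = (158 × 1420) / (158 + 1420) = 142.2 Ω.
V_out = 12.7 × 142.2 / (330 + 142.2) = 12.7 × 142.2/472.2 = 3.82 V.

V_out ≈ 3.82 V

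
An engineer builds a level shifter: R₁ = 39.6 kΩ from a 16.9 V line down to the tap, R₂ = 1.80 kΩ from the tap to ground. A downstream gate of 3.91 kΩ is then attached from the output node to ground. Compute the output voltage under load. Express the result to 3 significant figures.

The load sits in parallel with R₂: R₂‖R_L = (1.80 × 3.91) / (1.80 + 3.91) = 1.233 kΩ.
V_out = 16.9 × 1.233 / (39.6 + 1.233) = 16.9 × 1.233/40.83 = 0.510 V.

V_out ≈ 0.510 V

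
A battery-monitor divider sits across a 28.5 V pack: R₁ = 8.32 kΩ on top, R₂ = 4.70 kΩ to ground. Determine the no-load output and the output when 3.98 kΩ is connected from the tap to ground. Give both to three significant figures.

Open-circuit: V = 28.5 × 4.70/(8.32 + 4.70) = 10.3 V.
With the load, R₂ becomes R₂‖R_L = 2.155 kΩ, so V = 28.5 × 2.155/10.48 = 5.86 V.

Unloaded: 10.3 V; loaded: 5.86 V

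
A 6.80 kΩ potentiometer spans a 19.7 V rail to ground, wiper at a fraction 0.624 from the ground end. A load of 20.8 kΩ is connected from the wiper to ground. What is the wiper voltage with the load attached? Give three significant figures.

The wiper splits the pot into (1−α)R = 2.557 kΩ above and αR = 4.243 kΩ below.
Lower section ‖ load = 3.524 kΩ.
V_wiper = 19.7 × 3.524/(2.557 + 3.524) = 11.4 V.

V ≈ 11.4 V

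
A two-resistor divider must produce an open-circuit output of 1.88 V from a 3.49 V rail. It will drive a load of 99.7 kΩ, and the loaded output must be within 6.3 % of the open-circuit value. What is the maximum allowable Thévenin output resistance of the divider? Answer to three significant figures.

Loading drop = R_th/(R_th + R_L) ≤ 0.0630, so R_th ≤ R_L · ε/(1−ε) = 99.7 kΩ × 0.0630/0.9370 = 6.70 kΩ.
(Any R1, R2 with R2/(R1+R2) = 0.539 and R1‖R2 ≤ 6.70 kΩ will meet the spec.)

R_th ≤ 6.70 kΩ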